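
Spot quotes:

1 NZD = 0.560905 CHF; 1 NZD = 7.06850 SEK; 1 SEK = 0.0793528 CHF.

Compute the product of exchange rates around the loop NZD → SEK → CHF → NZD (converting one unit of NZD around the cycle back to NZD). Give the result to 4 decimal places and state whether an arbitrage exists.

1.0000 (no arbitrage)

Around NZD → SEK → CHF → NZD: 1 × 7.06850 × 0.0793528 ÷ 0.560905 = 1.000000
Product ≈ 1 (deviation 0.000%, within rounding noise).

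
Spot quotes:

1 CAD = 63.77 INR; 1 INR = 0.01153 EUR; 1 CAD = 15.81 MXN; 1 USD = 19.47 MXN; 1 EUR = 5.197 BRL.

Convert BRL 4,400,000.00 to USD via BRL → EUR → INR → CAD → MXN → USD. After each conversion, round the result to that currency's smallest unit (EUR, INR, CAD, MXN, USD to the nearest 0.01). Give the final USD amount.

BRL 4,400,000.00 ÷ 5.197 = EUR 846,642.29
EUR 846,642.29 ÷ 0.01153 = INR 73,429,513.44
INR 73,429,513.44 ÷ 63.77 = CAD 1,151,474.26
CAD 1,151,474.26 × 15.81 = MXN 18,204,808.05
MXN 18,204,808.05 ÷ 19.47 = USD 935,018.39

USD 935,018.39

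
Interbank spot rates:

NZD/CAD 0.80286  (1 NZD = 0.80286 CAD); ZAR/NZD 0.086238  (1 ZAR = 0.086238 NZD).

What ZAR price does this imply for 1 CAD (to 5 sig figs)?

CAD/ZAR = 14.443

1 CAD ÷ 0.80286 = 1.24555 NZD
1.24555 NZD ÷ 0.086238 = 14.4431 ZAR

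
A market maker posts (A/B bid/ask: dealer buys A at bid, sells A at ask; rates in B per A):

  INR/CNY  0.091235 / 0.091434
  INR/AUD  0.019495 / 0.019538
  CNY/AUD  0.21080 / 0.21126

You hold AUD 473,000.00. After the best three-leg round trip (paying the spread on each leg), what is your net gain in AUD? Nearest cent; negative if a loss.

Net profit: AUD 4,374.69

Best loop AUD → CNY → INR → AUD:
AUD 473,000.00 ÷ 0.21126 (buy CNY at ask) = CNY 2,238,947.27
CNY 2,238,947.27 ÷ 0.091434 (buy INR at ask) = INR 24,487,031.83
INR 24,487,031.83 × 0.019495 (sell INR at bid) = AUD 477,374.69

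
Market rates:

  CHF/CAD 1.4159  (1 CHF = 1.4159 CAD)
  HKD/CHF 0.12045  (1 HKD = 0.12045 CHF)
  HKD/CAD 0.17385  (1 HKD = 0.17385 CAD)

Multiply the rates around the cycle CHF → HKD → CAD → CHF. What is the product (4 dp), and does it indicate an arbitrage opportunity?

1.0194 (arbitrage exists)

Around CHF → HKD → CAD → CHF: 1 ÷ 0.12045 × 0.17385 ÷ 1.4159 = 1.019378
Product > 1; profitable direction is CHF → HKD → CAD → CHF.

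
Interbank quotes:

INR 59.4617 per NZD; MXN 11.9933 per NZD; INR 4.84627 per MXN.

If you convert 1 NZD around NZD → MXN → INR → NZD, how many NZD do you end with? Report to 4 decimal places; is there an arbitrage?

0.9775 (arbitrage exists)

Around NZD → MXN → INR → NZD: 1 × 11.9933 × 4.84627 ÷ 59.4617 = 0.977482
Product < 1; profitable direction is NZD → INR → MXN → NZD.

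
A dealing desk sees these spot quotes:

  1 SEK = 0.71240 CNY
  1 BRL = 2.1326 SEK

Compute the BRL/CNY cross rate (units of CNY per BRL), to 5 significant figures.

1 BRL × 2.1326 = 2.1326 SEK
2.1326 SEK × 0.71240 = 1.51926 CNY

BRL/CNY = 1.5193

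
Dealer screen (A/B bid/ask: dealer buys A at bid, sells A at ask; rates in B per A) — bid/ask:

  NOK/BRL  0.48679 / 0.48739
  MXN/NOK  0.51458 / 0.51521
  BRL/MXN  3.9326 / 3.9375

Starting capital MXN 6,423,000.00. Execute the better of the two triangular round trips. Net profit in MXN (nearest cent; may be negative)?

Best loop MXN → BRL → NOK → MXN:
MXN 6,423,000.00 ÷ 3.9375 (buy BRL at ask) = BRL 1,631,238.10
BRL 1,631,238.10 ÷ 0.48739 (buy NOK at ask) = NOK 3,346,884.62
NOK 3,346,884.62 ÷ 0.51521 (buy MXN at ask) = MXN 6,496,156.17

Net profit: MXN 73,156.17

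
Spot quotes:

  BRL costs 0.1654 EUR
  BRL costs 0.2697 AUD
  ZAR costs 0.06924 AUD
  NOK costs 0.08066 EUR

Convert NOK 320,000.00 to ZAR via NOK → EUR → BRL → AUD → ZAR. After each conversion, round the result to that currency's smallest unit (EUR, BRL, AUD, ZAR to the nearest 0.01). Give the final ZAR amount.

NOK 320,000.00 × 0.08066 = EUR 25,811.20
EUR 25,811.20 ÷ 0.1654 = BRL 156,053.20
BRL 156,053.20 × 0.2697 = AUD 42,087.55
AUD 42,087.55 ÷ 0.06924 = ZAR 607,850.23

ZAR 607,850.23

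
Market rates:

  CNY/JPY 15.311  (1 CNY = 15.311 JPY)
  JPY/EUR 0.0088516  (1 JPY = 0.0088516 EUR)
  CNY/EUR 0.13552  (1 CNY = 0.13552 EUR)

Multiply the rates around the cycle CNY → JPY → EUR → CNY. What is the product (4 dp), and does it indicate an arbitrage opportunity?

Around CNY → JPY → EUR → CNY: 1 × 15.311 × 0.0088516 ÷ 0.13552 = 1.000051
Product ≈ 1 (deviation 0.005%, within rounding noise).

1.0001 (no arbitrage)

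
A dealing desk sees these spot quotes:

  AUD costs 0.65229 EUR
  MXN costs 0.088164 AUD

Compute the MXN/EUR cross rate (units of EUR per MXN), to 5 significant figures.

MXN/EUR = 0.057508

1 MXN × 0.088164 = 0.088164 AUD
0.088164 AUD × 0.65229 = 0.0575085 EUR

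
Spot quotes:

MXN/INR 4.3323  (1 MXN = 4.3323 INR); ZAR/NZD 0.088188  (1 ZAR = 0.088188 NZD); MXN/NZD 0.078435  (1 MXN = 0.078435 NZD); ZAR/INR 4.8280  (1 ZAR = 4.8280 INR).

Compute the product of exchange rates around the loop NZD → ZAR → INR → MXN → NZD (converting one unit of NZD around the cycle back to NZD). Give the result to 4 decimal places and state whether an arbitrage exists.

Around NZD → ZAR → INR → MXN → NZD: 1 ÷ 0.088188 × 4.8280 ÷ 4.3323 × 0.078435 = 0.991172
Product < 1; profitable direction is NZD → MXN → INR → ZAR → NZD.

0.9912 (arbitrage exists)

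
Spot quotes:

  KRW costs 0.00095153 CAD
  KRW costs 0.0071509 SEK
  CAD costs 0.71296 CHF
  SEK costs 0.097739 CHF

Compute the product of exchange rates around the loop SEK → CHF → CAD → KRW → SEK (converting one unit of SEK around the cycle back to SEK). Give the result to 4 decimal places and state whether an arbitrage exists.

1.0302 (arbitrage exists)

Around SEK → CHF → CAD → KRW → SEK: 1 × 0.097739 ÷ 0.71296 ÷ 0.00095153 × 0.0071509 = 1.030246
Product > 1; profitable direction is SEK → CHF → CAD → KRW → SEK.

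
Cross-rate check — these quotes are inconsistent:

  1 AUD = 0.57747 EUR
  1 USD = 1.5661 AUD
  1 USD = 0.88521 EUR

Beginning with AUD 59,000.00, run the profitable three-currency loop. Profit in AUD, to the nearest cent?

Profit: AUD 1,277.41

Profitable loop is AUD → EUR → USD → AUD:
AUD 59,000.00 × 0.57747 = EUR 34,070.73
EUR 34,070.73 ÷ 0.88521 = USD 38,488.87
USD 38,488.87 × 1.5661 = AUD 60,277.41
Profit = AUD 60,277.41 − AUD 59,000.00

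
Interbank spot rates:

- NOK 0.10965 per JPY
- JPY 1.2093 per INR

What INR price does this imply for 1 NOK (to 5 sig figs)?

NOK/INR = 7.5415

1 NOK ÷ 0.10965 = 9.11993 JPY
9.11993 JPY ÷ 1.2093 = 7.54149 INR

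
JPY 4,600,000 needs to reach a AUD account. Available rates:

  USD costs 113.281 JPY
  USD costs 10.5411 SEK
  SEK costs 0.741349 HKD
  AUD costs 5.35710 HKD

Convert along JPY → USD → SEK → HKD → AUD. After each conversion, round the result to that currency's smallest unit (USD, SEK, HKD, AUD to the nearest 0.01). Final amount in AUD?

AUD 59,235.18

JPY 4,600,000 ÷ 113.281 = USD 40,606.99
USD 40,606.99 × 10.5411 = SEK 428,042.34
SEK 428,042.34 × 0.741349 = HKD 317,328.76
HKD 317,328.76 ÷ 5.35710 = AUD 59,235.18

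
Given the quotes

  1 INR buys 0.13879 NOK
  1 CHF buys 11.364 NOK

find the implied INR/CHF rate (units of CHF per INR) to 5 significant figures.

INR/CHF = 0.012213

1 INR × 0.13879 = 0.13879 NOK
0.13879 NOK ÷ 11.364 = 0.0122131 CHF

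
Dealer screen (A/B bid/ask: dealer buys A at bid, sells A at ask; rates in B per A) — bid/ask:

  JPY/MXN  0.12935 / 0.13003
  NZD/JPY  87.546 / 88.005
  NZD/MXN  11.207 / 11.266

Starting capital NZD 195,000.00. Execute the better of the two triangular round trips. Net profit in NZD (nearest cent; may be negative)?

Best loop NZD → JPY → MXN → NZD:
NZD 195,000.00 × 87.546 (sell NZD at bid) = JPY 17,071,470
JPY 17,071,470 × 0.12935 (sell JPY at bid) = MXN 2,208,194.64
MXN 2,208,194.64 ÷ 11.266 (buy NZD at ask) = NZD 196,005.21

Net profit: NZD 1,005.21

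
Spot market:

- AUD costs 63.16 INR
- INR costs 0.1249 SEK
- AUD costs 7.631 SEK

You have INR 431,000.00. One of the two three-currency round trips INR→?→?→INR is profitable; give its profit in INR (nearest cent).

Profit: INR 14,554.03

Profitable loop is INR → SEK → AUD → INR:
INR 431,000.00 × 0.1249 = SEK 53,831.90
SEK 53,831.90 ÷ 7.631 = AUD 7,054.37
AUD 7,054.37 × 63.16 = INR 445,554.03
Profit = INR 445,554.03 − INR 431,000.00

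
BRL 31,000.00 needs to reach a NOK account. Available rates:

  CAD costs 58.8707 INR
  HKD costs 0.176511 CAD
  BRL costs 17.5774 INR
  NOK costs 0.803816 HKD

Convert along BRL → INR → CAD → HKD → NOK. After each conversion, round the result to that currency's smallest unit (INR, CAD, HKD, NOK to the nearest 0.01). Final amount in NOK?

NOK 65,236.22

BRL 31,000.00 × 17.5774 = INR 544,899.40
INR 544,899.40 ÷ 58.8707 = CAD 9,255.87
CAD 9,255.87 ÷ 0.176511 = HKD 52,437.92
HKD 52,437.92 ÷ 0.803816 = NOK 65,236.22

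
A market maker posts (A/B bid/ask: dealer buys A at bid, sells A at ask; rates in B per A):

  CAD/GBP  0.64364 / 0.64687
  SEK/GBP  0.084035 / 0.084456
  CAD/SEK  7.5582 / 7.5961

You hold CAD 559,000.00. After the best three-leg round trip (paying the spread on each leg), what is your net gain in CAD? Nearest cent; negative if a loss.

Best loop CAD → GBP → SEK → CAD:
CAD 559,000.00 × 0.64364 (sell CAD at bid) = GBP 359,794.76
GBP 359,794.76 ÷ 0.084456 (buy SEK at ask) = SEK 4,260,144.45
SEK 4,260,144.45 ÷ 7.5961 (buy CAD at ask) = CAD 560,833.12

Net profit: CAD 1,833.12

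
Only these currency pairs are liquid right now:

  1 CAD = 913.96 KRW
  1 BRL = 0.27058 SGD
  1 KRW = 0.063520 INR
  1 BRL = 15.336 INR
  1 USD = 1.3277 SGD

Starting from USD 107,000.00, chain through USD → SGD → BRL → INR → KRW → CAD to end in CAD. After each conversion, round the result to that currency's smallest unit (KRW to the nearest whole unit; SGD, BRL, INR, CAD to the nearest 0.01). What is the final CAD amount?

CAD 138,695.53

USD 107,000.00 × 1.3277 = SGD 142,063.90
SGD 142,063.90 ÷ 0.27058 = BRL 525,034.74
BRL 525,034.74 × 15.336 = INR 8,051,932.77
INR 8,051,932.77 ÷ 0.063520 = KRW 126,762,166
KRW 126,762,166 ÷ 913.96 = CAD 138,695.53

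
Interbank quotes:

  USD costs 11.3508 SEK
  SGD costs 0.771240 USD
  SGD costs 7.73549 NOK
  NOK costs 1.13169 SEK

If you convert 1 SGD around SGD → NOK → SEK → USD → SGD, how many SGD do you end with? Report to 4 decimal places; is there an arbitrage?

1.0000 (no arbitrage)

Around SGD → NOK → SEK → USD → SGD: 1 × 7.73549 × 1.13169 ÷ 11.3508 ÷ 0.771240 = 0.999998
Product ≈ 1 (deviation 0.000%, within rounding noise).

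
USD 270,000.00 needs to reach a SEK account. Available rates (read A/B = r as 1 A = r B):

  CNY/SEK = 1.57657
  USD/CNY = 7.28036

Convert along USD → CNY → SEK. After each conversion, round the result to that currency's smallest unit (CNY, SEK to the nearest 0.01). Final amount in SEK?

USD 270,000.00 × 7.28036 = CNY 1,965,697.20
CNY 1,965,697.20 × 1.57657 = SEK 3,099,059.23

SEK 3,099,059.23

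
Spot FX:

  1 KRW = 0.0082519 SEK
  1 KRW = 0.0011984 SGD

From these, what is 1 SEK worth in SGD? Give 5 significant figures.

SEK/SGD = 0.14523

1 SEK ÷ 0.0082519 = 121.184 KRW
121.184 KRW × 0.0011984 = 0.145227 SGD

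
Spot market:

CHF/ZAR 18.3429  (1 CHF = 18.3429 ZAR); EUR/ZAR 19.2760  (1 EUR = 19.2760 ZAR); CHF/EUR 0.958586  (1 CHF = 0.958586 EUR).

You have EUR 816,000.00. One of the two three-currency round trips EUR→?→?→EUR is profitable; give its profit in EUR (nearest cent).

Profit: EUR 5,996.86

Profitable loop is EUR → ZAR → CHF → EUR:
EUR 816,000.00 × 19.2760 = ZAR 15,729,216.00
ZAR 15,729,216.00 ÷ 18.3429 = CHF 857,509.77
CHF 857,509.77 × 0.958586 = EUR 821,996.86
Profit = EUR 821,996.86 − EUR 816,000.00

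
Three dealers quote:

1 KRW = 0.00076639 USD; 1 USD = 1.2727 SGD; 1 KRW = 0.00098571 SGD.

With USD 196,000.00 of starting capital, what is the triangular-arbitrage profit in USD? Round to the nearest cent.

Profit: USD 2,074.86

Profitable loop is USD → KRW → SGD → USD:
USD 196,000.00 ÷ 0.00076639 = KRW 255,744,464
KRW 255,744,464 × 0.00098571 = SGD 252,089.88
SGD 252,089.88 ÷ 1.2727 = USD 198,074.86
Profit = USD 198,074.86 − USD 196,000.00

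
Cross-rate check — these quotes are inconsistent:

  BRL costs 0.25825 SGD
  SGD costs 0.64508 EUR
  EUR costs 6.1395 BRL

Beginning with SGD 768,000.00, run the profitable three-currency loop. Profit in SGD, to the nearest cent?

Profitable loop is SGD → EUR → BRL → SGD:
SGD 768,000.00 × 0.64508 = EUR 495,421.44
EUR 495,421.44 × 6.1395 = BRL 3,041,639.93
BRL 3,041,639.93 × 0.25825 = SGD 785,503.51
Profit = SGD 785,503.51 − SGD 768,000.00

Profit: SGD 17,503.51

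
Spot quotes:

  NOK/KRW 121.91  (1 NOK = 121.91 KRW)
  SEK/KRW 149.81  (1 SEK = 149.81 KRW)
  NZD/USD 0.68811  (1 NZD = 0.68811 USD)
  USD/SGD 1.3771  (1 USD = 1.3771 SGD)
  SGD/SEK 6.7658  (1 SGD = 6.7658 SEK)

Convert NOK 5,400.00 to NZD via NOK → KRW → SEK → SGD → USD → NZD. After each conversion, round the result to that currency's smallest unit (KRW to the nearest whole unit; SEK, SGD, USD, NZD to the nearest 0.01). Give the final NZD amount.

NOK 5,400.00 × 121.91 = KRW 658,314
KRW 658,314 ÷ 149.81 = SEK 4,394.33
SEK 4,394.33 ÷ 6.7658 = SGD 649.49
SGD 649.49 ÷ 1.3771 = USD 471.64
USD 471.64 ÷ 0.68811 = NZD 685.41

NZD 685.41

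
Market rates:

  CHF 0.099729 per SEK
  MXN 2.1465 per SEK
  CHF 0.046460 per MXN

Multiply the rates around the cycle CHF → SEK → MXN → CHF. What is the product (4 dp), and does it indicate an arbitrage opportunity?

Around CHF → SEK → MXN → CHF: 1 ÷ 0.099729 × 2.1465 × 0.046460 = 0.999974
Product ≈ 1 (deviation 0.003%, within rounding noise).

1.0000 (no arbitrage)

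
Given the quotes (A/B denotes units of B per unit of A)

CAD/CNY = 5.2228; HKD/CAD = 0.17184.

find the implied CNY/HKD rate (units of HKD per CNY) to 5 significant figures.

CNY/HKD = 1.1142

1 CNY ÷ 5.2228 = 0.191468 CAD
0.191468 CAD ÷ 0.17184 = 1.11422 HKD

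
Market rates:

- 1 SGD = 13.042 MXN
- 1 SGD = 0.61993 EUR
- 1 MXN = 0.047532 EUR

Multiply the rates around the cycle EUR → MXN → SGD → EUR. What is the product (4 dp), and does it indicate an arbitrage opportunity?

1.0000 (no arbitrage)

Around EUR → MXN → SGD → EUR: 1 ÷ 0.047532 ÷ 13.042 × 0.61993 = 1.000028
Product ≈ 1 (deviation 0.003%, within rounding noise).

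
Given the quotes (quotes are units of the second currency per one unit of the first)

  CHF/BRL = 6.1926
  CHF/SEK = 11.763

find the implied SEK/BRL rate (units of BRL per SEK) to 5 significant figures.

1 SEK ÷ 11.763 = 0.0850123 CHF
0.0850123 CHF × 6.1926 = 0.526447 BRL

SEK/BRL = 0.52645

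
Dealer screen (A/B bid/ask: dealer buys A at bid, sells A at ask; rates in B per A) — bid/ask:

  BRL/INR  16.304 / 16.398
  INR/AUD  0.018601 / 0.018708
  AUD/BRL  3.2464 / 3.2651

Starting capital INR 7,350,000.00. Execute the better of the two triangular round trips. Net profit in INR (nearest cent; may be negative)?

Net result: INR -12,086.15 (no profitable arbitrage after spreads)

Best loop INR → BRL → AUD → INR:
INR 7,350,000.00 ÷ 16.398 (buy BRL at ask) = BRL 448,225.39
BRL 448,225.39 ÷ 3.2651 (buy AUD at ask) = AUD 137,277.69
AUD 137,277.69 ÷ 0.018708 (buy INR at ask) = INR 7,337,913.85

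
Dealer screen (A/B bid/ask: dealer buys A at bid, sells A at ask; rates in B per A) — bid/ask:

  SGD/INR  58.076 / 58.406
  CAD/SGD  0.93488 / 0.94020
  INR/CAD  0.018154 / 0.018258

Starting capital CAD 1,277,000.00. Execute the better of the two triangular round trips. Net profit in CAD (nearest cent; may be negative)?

Net result: CAD -3,321.01 (no profitable arbitrage after spreads)

Best loop CAD → INR → SGD → CAD:
CAD 1,277,000.00 ÷ 0.018258 (buy INR at ask) = INR 69,941,943.26
INR 69,941,943.26 ÷ 58.406 (buy SGD at ask) = SGD 1,197,512.98
SGD 1,197,512.98 ÷ 0.94020 (buy CAD at ask) = CAD 1,273,678.99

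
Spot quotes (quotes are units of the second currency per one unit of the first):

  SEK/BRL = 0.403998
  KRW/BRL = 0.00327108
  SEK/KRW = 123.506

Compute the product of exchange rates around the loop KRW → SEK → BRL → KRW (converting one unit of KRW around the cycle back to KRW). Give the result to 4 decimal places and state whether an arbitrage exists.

1.0000 (no arbitrage)

Around KRW → SEK → BRL → KRW: 1 ÷ 123.506 × 0.403998 ÷ 0.00327108 = 1.000000
Product ≈ 1 (deviation 0.000%, within rounding noise).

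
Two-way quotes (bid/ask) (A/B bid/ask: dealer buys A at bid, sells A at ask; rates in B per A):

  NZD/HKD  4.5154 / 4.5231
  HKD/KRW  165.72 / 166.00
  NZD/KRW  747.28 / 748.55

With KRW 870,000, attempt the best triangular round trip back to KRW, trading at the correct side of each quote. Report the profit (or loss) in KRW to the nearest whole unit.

Best loop KRW → NZD → HKD → KRW:
KRW 870,000 ÷ 748.55 (buy NZD at ask) = NZD 1,162.25
NZD 1,162.25 × 4.5154 (sell NZD at bid) = HKD 5,248.01
HKD 5,248.01 × 165.72 (sell HKD at bid) = KRW 869,700

Net result: KRW -300 (no profitable arbitrage after spreads)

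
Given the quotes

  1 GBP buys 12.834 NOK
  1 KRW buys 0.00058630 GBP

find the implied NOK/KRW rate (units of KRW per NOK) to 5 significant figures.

1 NOK ÷ 12.834 = 0.077918 GBP
0.077918 GBP ÷ 0.00058630 = 132.898 KRW

NOK/KRW = 132.90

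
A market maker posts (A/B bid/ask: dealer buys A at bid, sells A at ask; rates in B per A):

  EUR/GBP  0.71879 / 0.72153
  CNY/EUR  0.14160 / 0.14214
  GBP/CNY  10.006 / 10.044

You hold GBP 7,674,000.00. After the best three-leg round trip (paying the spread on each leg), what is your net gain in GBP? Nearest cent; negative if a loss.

Best loop GBP → CNY → EUR → GBP:
GBP 7,674,000.00 × 10.006 (sell GBP at bid) = CNY 76,786,044.00
CNY 76,786,044.00 × 0.14160 (sell CNY at bid) = EUR 10,872,903.83
EUR 10,872,903.83 × 0.71879 (sell EUR at bid) = GBP 7,815,334.54

Net profit: GBP 141,334.54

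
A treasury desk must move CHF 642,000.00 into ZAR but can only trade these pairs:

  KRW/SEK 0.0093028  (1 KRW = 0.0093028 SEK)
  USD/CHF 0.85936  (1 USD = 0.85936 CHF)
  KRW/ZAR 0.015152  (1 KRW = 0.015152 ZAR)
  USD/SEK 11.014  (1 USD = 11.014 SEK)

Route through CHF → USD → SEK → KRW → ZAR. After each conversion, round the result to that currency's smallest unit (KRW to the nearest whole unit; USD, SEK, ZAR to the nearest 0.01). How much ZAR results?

CHF 642,000.00 ÷ 0.85936 = USD 747,067.59
USD 747,067.59 × 11.014 = SEK 8,228,202.44
SEK 8,228,202.44 ÷ 0.0093028 = KRW 884,486,653
KRW 884,486,653 × 0.015152 = ZAR 13,401,741.77

ZAR 13,401,741.77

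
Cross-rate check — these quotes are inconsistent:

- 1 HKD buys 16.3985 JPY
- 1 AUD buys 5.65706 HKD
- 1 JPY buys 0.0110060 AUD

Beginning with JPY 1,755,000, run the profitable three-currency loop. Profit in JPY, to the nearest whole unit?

Profit: JPY 36,850

Profitable loop is JPY → AUD → HKD → JPY:
JPY 1,755,000 × 0.0110060 = AUD 19,315.53
AUD 19,315.53 × 5.65706 = HKD 109,269.11
HKD 109,269.11 × 16.3985 = JPY 1,791,850
Profit = JPY 1,791,850 − JPY 1,755,000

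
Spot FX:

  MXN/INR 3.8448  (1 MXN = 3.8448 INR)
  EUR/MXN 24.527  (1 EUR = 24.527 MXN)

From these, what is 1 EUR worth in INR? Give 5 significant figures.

1 EUR × 24.527 = 24.527 MXN
24.527 MXN × 3.8448 = 94.3014 INR

EUR/INR = 94.301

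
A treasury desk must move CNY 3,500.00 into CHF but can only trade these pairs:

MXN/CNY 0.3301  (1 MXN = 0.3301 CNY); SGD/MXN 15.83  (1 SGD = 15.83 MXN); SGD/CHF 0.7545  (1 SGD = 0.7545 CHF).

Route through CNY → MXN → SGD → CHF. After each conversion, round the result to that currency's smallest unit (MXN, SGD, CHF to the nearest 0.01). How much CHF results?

CNY 3,500.00 ÷ 0.3301 = MXN 10,602.85
MXN 10,602.85 ÷ 15.83 = SGD 669.79
SGD 669.79 × 0.7545 = CHF 505.36

CHF 505.36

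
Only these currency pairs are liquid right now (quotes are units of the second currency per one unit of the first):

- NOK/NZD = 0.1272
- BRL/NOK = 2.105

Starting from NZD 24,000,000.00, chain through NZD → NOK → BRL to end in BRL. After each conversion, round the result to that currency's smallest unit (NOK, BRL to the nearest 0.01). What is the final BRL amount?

NZD 24,000,000.00 ÷ 0.1272 = NOK 188,679,245.28
NOK 188,679,245.28 ÷ 2.105 = BRL 89,633,845.74

BRL 89,633,845.74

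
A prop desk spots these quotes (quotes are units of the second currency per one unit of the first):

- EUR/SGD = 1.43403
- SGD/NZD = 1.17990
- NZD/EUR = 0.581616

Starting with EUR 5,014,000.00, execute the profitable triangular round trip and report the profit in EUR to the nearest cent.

Profit: EUR 81,004.20

Profitable loop is EUR → NZD → SGD → EUR:
EUR 5,014,000.00 ÷ 0.581616 = NZD 8,620,808.23
NZD 8,620,808.23 ÷ 1.17990 = SGD 7,306,388.87
SGD 7,306,388.87 ÷ 1.43403 = EUR 5,095,004.20
Profit = EUR 5,095,004.20 − EUR 5,014,000.00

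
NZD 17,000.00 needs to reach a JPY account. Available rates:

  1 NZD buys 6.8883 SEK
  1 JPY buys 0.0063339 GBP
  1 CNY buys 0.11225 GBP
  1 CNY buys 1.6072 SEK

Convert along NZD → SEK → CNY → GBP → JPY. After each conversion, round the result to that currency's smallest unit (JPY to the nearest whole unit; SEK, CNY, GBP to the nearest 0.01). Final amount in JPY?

JPY 1,291,238

NZD 17,000.00 × 6.8883 = SEK 117,101.10
SEK 117,101.10 ÷ 1.6072 = CNY 72,860.32
CNY 72,860.32 × 0.11225 = GBP 8,178.57
GBP 8,178.57 ÷ 0.0063339 = JPY 1,291,238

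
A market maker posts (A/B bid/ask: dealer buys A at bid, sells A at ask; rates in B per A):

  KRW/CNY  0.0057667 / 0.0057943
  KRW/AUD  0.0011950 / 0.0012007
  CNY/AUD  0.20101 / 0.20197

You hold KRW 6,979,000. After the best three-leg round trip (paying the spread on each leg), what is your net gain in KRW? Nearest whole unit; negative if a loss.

Best loop KRW → AUD → CNY → KRW:
KRW 6,979,000 × 0.0011950 (sell KRW at bid) = AUD 8,339.91
AUD 8,339.91 ÷ 0.20197 (buy CNY at ask) = CNY 41,292.79
CNY 41,292.79 ÷ 0.0057943 (buy KRW at ask) = KRW 7,126,450

Net profit: KRW 147,450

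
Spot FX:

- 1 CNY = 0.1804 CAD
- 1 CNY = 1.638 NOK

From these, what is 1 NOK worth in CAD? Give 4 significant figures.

NOK/CAD = 0.1101

1 NOK ÷ 1.638 = 0.610501 CNY
0.610501 CNY × 0.1804 = 0.110134 CAD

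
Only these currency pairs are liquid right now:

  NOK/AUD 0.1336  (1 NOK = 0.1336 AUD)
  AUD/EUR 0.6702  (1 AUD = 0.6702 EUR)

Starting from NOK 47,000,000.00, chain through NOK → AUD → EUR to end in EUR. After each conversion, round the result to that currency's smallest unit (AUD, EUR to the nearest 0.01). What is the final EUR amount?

EUR 4,208,319.84

NOK 47,000,000.00 × 0.1336 = AUD 6,279,200.00
AUD 6,279,200.00 × 0.6702 = EUR 4,208,319.84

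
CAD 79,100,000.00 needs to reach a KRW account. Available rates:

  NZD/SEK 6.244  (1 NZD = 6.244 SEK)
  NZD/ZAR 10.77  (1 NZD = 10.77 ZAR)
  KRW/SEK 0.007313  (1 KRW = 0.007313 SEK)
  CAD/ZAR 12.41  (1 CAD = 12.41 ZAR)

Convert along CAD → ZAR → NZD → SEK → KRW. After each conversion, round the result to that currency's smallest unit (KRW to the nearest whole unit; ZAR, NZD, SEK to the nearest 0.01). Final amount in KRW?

KRW 77,821,551,097

CAD 79,100,000.00 × 12.41 = ZAR 981,631,000.00
ZAR 981,631,000.00 ÷ 10.77 = NZD 91,144,939.65
NZD 91,144,939.65 × 6.244 = SEK 569,109,003.17
SEK 569,109,003.17 ÷ 0.007313 = KRW 77,821,551,097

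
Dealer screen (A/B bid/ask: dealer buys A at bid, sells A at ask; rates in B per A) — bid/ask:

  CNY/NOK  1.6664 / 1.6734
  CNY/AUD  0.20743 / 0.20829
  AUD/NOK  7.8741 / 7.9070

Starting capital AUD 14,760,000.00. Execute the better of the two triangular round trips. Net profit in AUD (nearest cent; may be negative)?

Best loop AUD → CNY → NOK → AUD:
AUD 14,760,000.00 ÷ 0.20829 (buy CNY at ask) = CNY 70,862,739.45
CNY 70,862,739.45 × 1.6664 (sell CNY at bid) = NOK 118,085,669.02
NOK 118,085,669.02 ÷ 7.9070 (buy AUD at ask) = AUD 14,934,320.10

Net profit: AUD 174,320.10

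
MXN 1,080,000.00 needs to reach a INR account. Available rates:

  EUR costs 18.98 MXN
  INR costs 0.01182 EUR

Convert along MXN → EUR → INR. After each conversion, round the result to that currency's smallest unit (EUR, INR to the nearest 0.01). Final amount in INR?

MXN 1,080,000.00 ÷ 18.98 = EUR 56,902.00
EUR 56,902.00 ÷ 0.01182 = INR 4,814,043.99

INR 4,814,043.99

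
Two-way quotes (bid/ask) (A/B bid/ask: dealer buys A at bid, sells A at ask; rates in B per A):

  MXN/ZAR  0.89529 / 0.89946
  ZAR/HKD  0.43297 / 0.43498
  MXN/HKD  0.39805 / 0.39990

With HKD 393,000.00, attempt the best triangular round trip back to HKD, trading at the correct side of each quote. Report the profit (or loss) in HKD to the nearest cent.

Best loop HKD → ZAR → MXN → HKD:
HKD 393,000.00 ÷ 0.43498 (buy ZAR at ask) = ZAR 903,489.82
ZAR 903,489.82 ÷ 0.89946 (buy MXN at ask) = MXN 1,004,480.26
MXN 1,004,480.26 × 0.39805 (sell MXN at bid) = HKD 399,833.37

Net profit: HKD 6,833.37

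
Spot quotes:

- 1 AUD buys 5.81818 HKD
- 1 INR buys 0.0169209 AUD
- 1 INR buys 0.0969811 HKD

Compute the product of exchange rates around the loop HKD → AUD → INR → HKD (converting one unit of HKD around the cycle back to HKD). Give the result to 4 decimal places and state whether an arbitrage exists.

0.9851 (arbitrage exists)

Around HKD → AUD → INR → HKD: 1 ÷ 5.81818 ÷ 0.0169209 × 0.0969811 = 0.985091
Product < 1; profitable direction is HKD → INR → AUD → HKD.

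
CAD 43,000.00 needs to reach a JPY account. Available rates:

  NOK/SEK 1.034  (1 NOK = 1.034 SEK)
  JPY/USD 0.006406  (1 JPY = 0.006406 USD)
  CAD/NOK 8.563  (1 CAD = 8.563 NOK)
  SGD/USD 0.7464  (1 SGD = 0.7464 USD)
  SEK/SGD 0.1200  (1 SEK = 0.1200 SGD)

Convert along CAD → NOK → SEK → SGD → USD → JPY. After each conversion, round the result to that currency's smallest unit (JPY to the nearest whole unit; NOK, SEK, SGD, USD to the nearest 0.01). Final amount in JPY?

JPY 5,323,298

CAD 43,000.00 × 8.563 = NOK 368,209.00
NOK 368,209.00 × 1.034 = SEK 380,728.11
SEK 380,728.11 × 0.1200 = SGD 45,687.37
SGD 45,687.37 × 0.7464 = USD 34,101.05
USD 34,101.05 ÷ 0.006406 = JPY 5,323,298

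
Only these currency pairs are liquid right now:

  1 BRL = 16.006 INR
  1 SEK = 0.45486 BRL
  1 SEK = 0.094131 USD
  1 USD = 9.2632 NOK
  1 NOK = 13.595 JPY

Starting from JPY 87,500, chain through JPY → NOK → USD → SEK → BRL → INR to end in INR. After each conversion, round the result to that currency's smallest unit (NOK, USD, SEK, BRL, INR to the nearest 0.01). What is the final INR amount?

INR 53,739.50

JPY 87,500 ÷ 13.595 = NOK 6,436.19
NOK 6,436.19 ÷ 9.2632 = USD 694.81
USD 694.81 ÷ 0.094131 = SEK 7,381.31
SEK 7,381.31 × 0.45486 = BRL 3,357.46
BRL 3,357.46 × 16.006 = INR 53,739.50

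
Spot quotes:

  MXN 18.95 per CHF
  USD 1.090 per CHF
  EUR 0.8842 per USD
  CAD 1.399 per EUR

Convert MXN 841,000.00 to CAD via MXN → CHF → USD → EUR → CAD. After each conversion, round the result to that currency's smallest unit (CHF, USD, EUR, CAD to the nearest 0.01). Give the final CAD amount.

CAD 59,838.62

MXN 841,000.00 ÷ 18.95 = CHF 44,379.95
CHF 44,379.95 × 1.090 = USD 48,374.15
USD 48,374.15 × 0.8842 = EUR 42,772.42
EUR 42,772.42 × 1.399 = CAD 59,838.62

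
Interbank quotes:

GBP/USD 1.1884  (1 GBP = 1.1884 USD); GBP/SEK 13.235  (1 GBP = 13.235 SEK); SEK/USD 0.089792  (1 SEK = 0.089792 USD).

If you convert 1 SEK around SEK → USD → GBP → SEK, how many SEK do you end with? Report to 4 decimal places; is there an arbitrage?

Around SEK → USD → GBP → SEK: 1 × 0.089792 ÷ 1.1884 × 13.235 = 0.999998
Product ≈ 1 (deviation 0.000%, within rounding noise).

1.0000 (no arbitrage)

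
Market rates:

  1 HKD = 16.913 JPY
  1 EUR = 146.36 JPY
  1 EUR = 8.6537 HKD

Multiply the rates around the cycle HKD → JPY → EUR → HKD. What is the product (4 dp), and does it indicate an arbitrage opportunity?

Around HKD → JPY → EUR → HKD: 1 × 16.913 ÷ 146.36 × 8.6537 = 1.000000
Product ≈ 1 (deviation 0.000%, within rounding noise).

1.0000 (no arbitrage)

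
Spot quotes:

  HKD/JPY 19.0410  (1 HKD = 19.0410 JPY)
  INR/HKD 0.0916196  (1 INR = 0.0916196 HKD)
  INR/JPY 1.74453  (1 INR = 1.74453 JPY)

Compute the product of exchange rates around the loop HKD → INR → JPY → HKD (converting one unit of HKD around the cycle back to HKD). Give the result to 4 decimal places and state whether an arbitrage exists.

Around HKD → INR → JPY → HKD: 1 ÷ 0.0916196 × 1.74453 ÷ 19.0410 = 1.000001
Product ≈ 1 (deviation 0.000%, within rounding noise).

1.0000 (no arbitrage)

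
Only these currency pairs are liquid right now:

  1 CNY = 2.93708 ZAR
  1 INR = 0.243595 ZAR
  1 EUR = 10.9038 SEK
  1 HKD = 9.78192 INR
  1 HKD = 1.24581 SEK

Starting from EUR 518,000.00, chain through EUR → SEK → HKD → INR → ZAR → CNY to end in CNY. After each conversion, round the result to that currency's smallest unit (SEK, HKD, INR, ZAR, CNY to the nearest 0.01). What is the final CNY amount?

CNY 3,678,176.15

EUR 518,000.00 × 10.9038 = SEK 5,648,168.40
SEK 5,648,168.40 ÷ 1.24581 = HKD 4,533,731.79
HKD 4,533,731.79 × 9.78192 = INR 44,348,601.67
INR 44,348,601.67 × 0.243595 = ZAR 10,803,097.62
ZAR 10,803,097.62 ÷ 2.93708 = CNY 3,678,176.15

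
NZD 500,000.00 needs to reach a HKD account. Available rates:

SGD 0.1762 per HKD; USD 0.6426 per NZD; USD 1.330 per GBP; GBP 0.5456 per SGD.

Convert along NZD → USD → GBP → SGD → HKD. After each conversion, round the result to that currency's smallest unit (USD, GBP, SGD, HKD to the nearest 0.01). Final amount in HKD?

HKD 2,512,920.94

NZD 500,000.00 × 0.6426 = USD 321,300.00
USD 321,300.00 ÷ 1.330 = GBP 241,578.95
GBP 241,578.95 ÷ 0.5456 = SGD 442,776.67
SGD 442,776.67 ÷ 0.1762 = HKD 2,512,920.94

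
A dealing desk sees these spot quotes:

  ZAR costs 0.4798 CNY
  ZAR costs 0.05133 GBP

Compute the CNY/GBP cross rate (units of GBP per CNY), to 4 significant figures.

CNY/GBP = 0.1070

1 CNY ÷ 0.4798 = 2.0842 ZAR
2.0842 ZAR × 0.05133 = 0.106982 GBP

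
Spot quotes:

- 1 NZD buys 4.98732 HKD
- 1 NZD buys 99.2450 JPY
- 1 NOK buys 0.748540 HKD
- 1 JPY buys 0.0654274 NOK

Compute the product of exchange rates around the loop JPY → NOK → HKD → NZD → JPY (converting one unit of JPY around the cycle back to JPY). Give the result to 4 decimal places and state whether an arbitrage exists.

0.9746 (arbitrage exists)

Around JPY → NOK → HKD → NZD → JPY: 1 × 0.0654274 × 0.748540 ÷ 4.98732 × 99.2450 = 0.974577
Product < 1; profitable direction is JPY → NZD → HKD → NOK → JPY.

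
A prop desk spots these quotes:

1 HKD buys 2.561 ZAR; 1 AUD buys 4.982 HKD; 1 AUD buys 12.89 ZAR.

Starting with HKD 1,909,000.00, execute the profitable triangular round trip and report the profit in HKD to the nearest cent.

Profit: HKD 19,615.02

Profitable loop is HKD → AUD → ZAR → HKD:
HKD 1,909,000.00 ÷ 4.982 = AUD 383,179.45
AUD 383,179.45 × 12.89 = ZAR 4,939,183.06
ZAR 4,939,183.06 ÷ 2.561 = HKD 1,928,615.02
Profit = HKD 1,928,615.02 − HKD 1,909,000.00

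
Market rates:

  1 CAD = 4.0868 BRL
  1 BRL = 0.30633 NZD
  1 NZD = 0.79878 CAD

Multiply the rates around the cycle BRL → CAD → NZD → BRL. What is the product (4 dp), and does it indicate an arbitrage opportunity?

1.0000 (no arbitrage)

Around BRL → CAD → NZD → BRL: 1 ÷ 4.0868 ÷ 0.79878 ÷ 0.30633 = 1.000000
Product ≈ 1 (deviation 0.000%, within rounding noise).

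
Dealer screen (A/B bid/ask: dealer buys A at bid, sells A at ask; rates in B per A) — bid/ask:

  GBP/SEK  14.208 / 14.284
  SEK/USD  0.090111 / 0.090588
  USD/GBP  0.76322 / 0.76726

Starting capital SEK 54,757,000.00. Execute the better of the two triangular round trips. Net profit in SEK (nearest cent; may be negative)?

Net profit: SEK 396,944.25

Best loop SEK → GBP → USD → SEK:
SEK 54,757,000.00 ÷ 14.284 (buy GBP at ask) = GBP 3,833,450.01
GBP 3,833,450.01 ÷ 0.76726 (buy USD at ask) = USD 4,996,285.50
USD 4,996,285.50 ÷ 0.090588 (buy SEK at ask) = SEK 55,153,944.25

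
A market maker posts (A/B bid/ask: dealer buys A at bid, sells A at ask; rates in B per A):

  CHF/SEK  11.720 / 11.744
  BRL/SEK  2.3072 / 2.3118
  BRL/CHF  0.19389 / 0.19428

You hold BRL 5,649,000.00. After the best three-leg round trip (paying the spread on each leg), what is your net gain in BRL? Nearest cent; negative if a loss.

Best loop BRL → SEK → CHF → BRL:
BRL 5,649,000.00 × 2.3072 (sell BRL at bid) = SEK 13,033,372.80
SEK 13,033,372.80 ÷ 11.744 (buy CHF at ask) = CHF 1,109,789.92
CHF 1,109,789.92 ÷ 0.19428 (buy BRL at ask) = BRL 5,712,322.00

Net profit: BRL 63,322.00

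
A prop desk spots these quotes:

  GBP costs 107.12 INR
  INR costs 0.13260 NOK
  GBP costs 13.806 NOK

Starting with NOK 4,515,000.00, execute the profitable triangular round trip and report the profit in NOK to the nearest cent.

Profitable loop is NOK → GBP → INR → NOK:
NOK 4,515,000.00 ÷ 13.806 = GBP 327,031.73
GBP 327,031.73 × 107.12 = INR 35,031,638.42
INR 35,031,638.42 × 0.13260 = NOK 4,645,195.25
Profit = NOK 4,645,195.25 − NOK 4,515,000.00

Profit: NOK 130,195.25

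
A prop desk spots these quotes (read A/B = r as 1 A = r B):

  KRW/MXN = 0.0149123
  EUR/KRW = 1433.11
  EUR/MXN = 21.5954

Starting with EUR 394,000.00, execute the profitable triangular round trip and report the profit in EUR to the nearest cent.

Profit: EUR 4,137.71

Profitable loop is EUR → MXN → KRW → EUR:
EUR 394,000.00 × 21.5954 = MXN 8,508,587.60
MXN 8,508,587.60 ÷ 0.0149123 = KRW 570,575,136
KRW 570,575,136 ÷ 1433.11 = EUR 398,137.71
Profit = EUR 398,137.71 − EUR 394,000.00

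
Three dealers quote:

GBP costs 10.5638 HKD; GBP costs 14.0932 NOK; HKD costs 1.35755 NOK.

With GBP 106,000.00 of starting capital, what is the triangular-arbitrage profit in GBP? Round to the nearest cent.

Profit: GBP 1,862.94

Profitable loop is GBP → HKD → NOK → GBP:
GBP 106,000.00 × 10.5638 = HKD 1,119,762.80
HKD 1,119,762.80 × 1.35755 = NOK 1,520,133.99
NOK 1,520,133.99 ÷ 14.0932 = GBP 107,862.94
Profit = GBP 107,862.94 − GBP 106,000.00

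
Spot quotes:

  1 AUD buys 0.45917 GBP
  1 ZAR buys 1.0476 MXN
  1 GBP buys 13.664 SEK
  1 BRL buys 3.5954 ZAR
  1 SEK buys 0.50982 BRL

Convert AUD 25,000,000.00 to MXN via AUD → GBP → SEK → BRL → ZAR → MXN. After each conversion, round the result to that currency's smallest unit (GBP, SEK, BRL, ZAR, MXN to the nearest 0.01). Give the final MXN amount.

AUD 25,000,000.00 × 0.45917 = GBP 11,479,250.00
GBP 11,479,250.00 × 13.664 = SEK 156,852,472.00
SEK 156,852,472.00 × 0.50982 = BRL 79,966,527.28
BRL 79,966,527.28 × 3.5954 = ZAR 287,511,652.18
ZAR 287,511,652.18 × 1.0476 = MXN 301,197,206.82

MXN 301,197,206.82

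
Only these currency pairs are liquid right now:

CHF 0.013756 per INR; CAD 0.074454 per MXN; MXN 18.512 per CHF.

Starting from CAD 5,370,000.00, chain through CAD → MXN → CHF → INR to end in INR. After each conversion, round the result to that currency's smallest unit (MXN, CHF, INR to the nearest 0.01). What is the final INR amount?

CAD 5,370,000.00 ÷ 0.074454 = MXN 72,125,070.51
MXN 72,125,070.51 ÷ 18.512 = CHF 3,896,125.24
CHF 3,896,125.24 ÷ 0.013756 = INR 283,230,971.21

INR 283,230,971.21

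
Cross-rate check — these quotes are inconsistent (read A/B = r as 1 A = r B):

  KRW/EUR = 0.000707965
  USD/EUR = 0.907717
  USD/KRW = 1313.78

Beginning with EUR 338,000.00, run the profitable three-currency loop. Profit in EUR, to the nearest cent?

Profitable loop is EUR → USD → KRW → EUR:
EUR 338,000.00 ÷ 0.907717 = USD 372,362.75
USD 372,362.75 × 1313.78 = KRW 489,202,736
KRW 489,202,736 × 0.000707965 = EUR 346,338.42
Profit = EUR 346,338.42 − EUR 338,000.00

Profit: EUR 8,338.42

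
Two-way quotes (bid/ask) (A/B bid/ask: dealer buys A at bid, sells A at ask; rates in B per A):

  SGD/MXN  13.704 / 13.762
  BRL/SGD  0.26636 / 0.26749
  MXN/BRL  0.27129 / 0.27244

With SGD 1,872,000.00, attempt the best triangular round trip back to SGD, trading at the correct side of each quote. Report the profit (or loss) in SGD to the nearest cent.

Best loop SGD → BRL → MXN → SGD:
SGD 1,872,000.00 ÷ 0.26749 (buy BRL at ask) = BRL 6,998,392.46
BRL 6,998,392.46 ÷ 0.27244 (buy MXN at ask) = MXN 25,687,830.21
MXN 25,687,830.21 ÷ 13.762 (buy SGD at ask) = SGD 1,866,576.82

Net result: SGD -5,423.18 (no profitable arbitrage after spreads)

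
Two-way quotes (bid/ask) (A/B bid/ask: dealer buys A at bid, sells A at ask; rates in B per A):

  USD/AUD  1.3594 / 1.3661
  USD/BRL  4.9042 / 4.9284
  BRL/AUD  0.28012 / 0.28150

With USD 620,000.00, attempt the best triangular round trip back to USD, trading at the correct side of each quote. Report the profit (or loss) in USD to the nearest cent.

Best loop USD → BRL → AUD → USD:
USD 620,000.00 × 4.9042 (sell USD at bid) = BRL 3,040,604.00
BRL 3,040,604.00 × 0.28012 (sell BRL at bid) = AUD 851,733.99
AUD 851,733.99 ÷ 1.3661 (buy USD at ask) = USD 623,478.51

Net profit: USD 3,478.51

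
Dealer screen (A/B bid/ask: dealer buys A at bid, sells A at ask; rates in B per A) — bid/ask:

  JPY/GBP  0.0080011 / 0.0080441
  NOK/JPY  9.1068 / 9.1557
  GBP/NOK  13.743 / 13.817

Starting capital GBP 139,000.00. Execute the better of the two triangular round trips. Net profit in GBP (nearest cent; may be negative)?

Best loop GBP → NOK → JPY → GBP:
GBP 139,000.00 × 13.743 (sell GBP at bid) = NOK 1,910,277.00
NOK 1,910,277.00 × 9.1068 (sell NOK at bid) = JPY 17,396,511
JPY 17,396,511 × 0.0080011 (sell JPY at bid) = GBP 139,191.22

Net profit: GBP 191.22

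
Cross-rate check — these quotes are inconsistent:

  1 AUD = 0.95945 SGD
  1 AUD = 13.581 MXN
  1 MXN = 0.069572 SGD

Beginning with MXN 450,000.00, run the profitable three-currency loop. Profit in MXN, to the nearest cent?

Profit: MXN 6,949.94

Profitable loop is MXN → AUD → SGD → MXN:
MXN 450,000.00 ÷ 13.581 = AUD 33,134.53
AUD 33,134.53 × 0.95945 = SGD 31,790.92
SGD 31,790.92 ÷ 0.069572 = MXN 456,949.94
Profit = MXN 456,949.94 − MXN 450,000.00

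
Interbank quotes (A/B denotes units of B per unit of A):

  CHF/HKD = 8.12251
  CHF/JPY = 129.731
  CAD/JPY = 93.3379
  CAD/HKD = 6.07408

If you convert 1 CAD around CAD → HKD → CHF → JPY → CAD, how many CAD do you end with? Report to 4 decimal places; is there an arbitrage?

1.0394 (arbitrage exists)

Around CAD → HKD → CHF → JPY → CAD: 1 × 6.07408 ÷ 8.12251 × 129.731 ÷ 93.3379 = 1.039384
Product > 1; profitable direction is CAD → HKD → CHF → JPY → CAD.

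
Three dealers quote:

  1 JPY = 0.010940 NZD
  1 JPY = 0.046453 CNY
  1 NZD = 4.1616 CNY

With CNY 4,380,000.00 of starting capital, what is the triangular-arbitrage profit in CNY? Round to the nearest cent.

Profitable loop is CNY → NZD → JPY → CNY:
CNY 4,380,000.00 ÷ 4.1616 = NZD 1,052,479.82
NZD 1,052,479.82 ÷ 0.010940 = JPY 96,204,736
JPY 96,204,736 × 0.046453 = CNY 4,468,998.62
Profit = CNY 4,468,998.62 − CNY 4,380,000.00

Profit: CNY 88,998.62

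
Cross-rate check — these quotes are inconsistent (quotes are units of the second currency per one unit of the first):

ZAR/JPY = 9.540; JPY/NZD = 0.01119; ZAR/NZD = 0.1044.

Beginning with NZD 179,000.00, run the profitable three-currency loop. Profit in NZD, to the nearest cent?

Profit: NZD 4,033.67

Profitable loop is NZD → ZAR → JPY → NZD:
NZD 179,000.00 ÷ 0.1044 = ZAR 1,714,559.39
ZAR 1,714,559.39 × 9.540 = JPY 16,356,897
JPY 16,356,897 × 0.01119 = NZD 183,033.67
Profit = NZD 183,033.67 − NZD 179,000.00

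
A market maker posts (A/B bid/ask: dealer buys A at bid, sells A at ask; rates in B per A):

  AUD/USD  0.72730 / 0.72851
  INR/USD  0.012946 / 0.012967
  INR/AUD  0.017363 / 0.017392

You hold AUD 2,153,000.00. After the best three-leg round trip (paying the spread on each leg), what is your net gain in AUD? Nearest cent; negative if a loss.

Best loop AUD → INR → USD → AUD:
AUD 2,153,000.00 ÷ 0.017392 (buy INR at ask) = INR 123,792,548.30
INR 123,792,548.30 × 0.012946 (sell INR at bid) = USD 1,602,618.33
USD 1,602,618.33 ÷ 0.72851 (buy AUD at ask) = AUD 2,199,857.70

Net profit: AUD 46,857.70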